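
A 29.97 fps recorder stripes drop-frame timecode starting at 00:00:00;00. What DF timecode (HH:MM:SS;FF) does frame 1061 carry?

Each 10-minute DF block holds 10 × 60 × 30 − 9 × 2 = 17982 frames. 1061 ÷ 17982 → 0 full blocks, remainder 1061.
Within the partial block the first minute is 1800 frames and each further minute 1798, so 0 further minute boundaries passed. Total skipped labels = 18 × 0 + 2 × 0 = 0.
Non-drop label index = 1061 + 0 = 1061; at 30 labels/s that is 00:00:35:11, i.e. DF 00:00:35;11.

00:00:35;11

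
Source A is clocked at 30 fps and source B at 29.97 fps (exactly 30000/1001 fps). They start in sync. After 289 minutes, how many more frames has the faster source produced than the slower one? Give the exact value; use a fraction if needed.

289 min = 17340 s.
A emits 30 × 17340 = 520200 frames; B emits 30000/1001 × 17340 = 520200000/1001.
Difference = 520200/1001 frames (≈ 519.6803); B is behind A.

520200/1001 frames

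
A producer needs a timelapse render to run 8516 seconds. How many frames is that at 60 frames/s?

Frames = 8516 × 60 = 510960.

510960 frames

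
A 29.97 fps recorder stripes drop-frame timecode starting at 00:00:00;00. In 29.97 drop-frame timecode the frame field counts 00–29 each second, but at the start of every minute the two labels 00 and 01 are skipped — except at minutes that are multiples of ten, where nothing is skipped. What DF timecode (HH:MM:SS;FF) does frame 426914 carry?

03:57:24;22

Each 10-minute DF block holds 10 × 60 × 30 − 9 × 2 = 17982 frames. 426914 ÷ 17982 → 23 full blocks, remainder 13328.
Within the partial block the first minute is 1800 frames and each further minute 1798, so 7 further minute boundaries passed. Total skipped labels = 18 × 23 + 2 × 7 = 428.
Non-drop label index = 426914 + 428 = 427342; at 30 labels/s that is 03:57:24:22, i.e. DF 03:57:24;22.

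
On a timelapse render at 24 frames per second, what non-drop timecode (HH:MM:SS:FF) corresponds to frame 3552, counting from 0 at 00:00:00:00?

00:02:28:00

3552 ÷ 24 = 148 full seconds, remainder 0 frames.
148 s = 0 h 2 min 28 s.
Timecode: 00:02:28:00.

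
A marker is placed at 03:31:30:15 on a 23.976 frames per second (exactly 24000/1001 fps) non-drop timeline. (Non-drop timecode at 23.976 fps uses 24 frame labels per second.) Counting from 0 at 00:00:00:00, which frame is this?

Total seconds to the label: (3 × 3600 + 31 × 60 + 30) = 12690.
Frame index = 12690 × 24 + 15 = 304575.

304575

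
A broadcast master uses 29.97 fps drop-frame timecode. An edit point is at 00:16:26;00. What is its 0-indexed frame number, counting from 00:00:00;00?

29550

Complete 10-minute blocks: 1, each 17982 frames → 17982.
Remaining 6 whole minutes in the current block: 1800 + 5 × 1798 = 10790 frames.
Within the current minute: 26 × 30 + 0 − 2 = 778 (labels ;00/;01 skipped at this minute). Total = 17982 + 10790 + 778 = 29550.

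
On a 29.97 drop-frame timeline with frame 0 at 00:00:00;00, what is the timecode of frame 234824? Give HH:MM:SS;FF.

Each 10-minute DF block holds 10 × 60 × 30 − 9 × 2 = 17982 frames. 234824 ÷ 17982 → 13 full blocks, remainder 1058.
Within the partial block the first minute is 1800 frames and each further minute 1798, so 0 further minute boundaries passed. Total skipped labels = 18 × 13 + 2 × 0 = 234.
Non-drop label index = 234824 + 234 = 235058; at 30 labels/s that is 02:10:35:08, i.e. DF 02:10:35;08.

02:10:35;08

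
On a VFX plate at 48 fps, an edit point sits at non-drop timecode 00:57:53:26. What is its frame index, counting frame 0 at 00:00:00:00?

Total seconds to the label: (0 × 3600 + 57 × 60 + 53) = 3473.
Frame index = 3473 × 48 + 26 = 166730.

frame 166730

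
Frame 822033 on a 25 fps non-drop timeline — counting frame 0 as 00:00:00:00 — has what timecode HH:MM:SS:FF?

822033 ÷ 25 = 32881 full seconds, remainder 8 frames.
32881 s = 9 h 8 min 1 s.
Timecode: 09:08:01:08.

09:08:01:08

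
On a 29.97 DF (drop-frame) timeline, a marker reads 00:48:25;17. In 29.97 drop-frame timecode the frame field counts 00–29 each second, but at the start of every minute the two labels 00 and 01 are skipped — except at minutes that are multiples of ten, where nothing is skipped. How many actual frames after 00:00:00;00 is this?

87079

Complete 10-minute blocks: 4, each 17982 frames → 71928.
Remaining 8 whole minutes in the current block: 1800 + 7 × 1798 = 14386 frames.
Within the current minute: 25 × 30 + 17 − 2 = 765 (labels ;00/;01 skipped at this minute). Total = 71928 + 14386 + 765 = 87079.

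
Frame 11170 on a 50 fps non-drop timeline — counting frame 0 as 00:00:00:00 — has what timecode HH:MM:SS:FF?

00:03:43:20

11170 ÷ 50 = 223 full seconds, remainder 20 frames.
223 s = 0 h 3 min 43 s.
Timecode: 00:03:43:20.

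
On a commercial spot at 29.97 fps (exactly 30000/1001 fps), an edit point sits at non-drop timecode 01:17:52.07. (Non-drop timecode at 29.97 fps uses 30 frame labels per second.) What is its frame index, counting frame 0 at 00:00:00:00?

Total seconds to the label: (1 × 3600 + 17 × 60 + 52) = 4672.
Frame index = 4672 × 30 + 7 = 140167.

140167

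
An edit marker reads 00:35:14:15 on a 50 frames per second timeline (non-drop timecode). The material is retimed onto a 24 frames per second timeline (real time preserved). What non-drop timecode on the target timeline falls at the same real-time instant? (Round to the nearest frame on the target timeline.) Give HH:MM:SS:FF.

Source frame index: (0×3600 + 35×60 + 14) × 50 + 15 = 105715.
Real time: 105715 / (50) = 21143/10 s.
Target frame: (21143/10) × (24) = 253716/5 ≈ 50743.200 → 50743.
At 24 labels/s: frame 50743 → 00:35:14:07.

00:35:14:07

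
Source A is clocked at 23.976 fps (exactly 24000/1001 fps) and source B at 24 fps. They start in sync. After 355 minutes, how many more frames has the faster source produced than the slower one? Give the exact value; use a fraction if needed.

511200/1001 frames

355 min = 21300 s.
A emits 24000/1001 × 21300 = 511200000/1001 frames; B emits 24 × 21300 = 511200.
Difference = 511200/1001 frames (≈ 510.6893); B is ahead of A.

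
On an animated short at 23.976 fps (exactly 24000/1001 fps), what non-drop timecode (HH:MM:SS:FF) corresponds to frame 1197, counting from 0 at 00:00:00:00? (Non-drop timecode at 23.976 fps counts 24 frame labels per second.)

1197 ÷ 24 = 49 full seconds, remainder 21 frames.
49 s = 0 h 0 min 49 s.
Timecode: 00:00:49:21.

00:00:49:21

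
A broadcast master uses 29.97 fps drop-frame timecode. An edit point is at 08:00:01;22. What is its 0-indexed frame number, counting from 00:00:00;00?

Complete 10-minute blocks: 48, each 17982 frames → 863136.
Remaining 0 whole minutes in the current block: 0 frames.
Within the current minute: 1 × 30 + 22 = 52. Total = 863136 + 0 + 52 = 863188.

863188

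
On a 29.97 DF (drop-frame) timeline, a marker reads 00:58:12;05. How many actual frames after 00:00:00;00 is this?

104659

As if non-drop at 30 labels/s: (0 × 3600 + 58 × 60 + 12) × 30 + 5 = 104765.
Minute boundaries passed: 58; those not divisible by 10: 58 − 5 = 53; dropped labels = 2 × 53 = 106.
Actual frame index = 104765 − 106 = 104659.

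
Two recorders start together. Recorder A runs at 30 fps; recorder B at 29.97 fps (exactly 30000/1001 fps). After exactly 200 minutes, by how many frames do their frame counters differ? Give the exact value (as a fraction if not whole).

360000/1001 frames

200 min = 12000 s.
A emits 30 × 12000 = 360000 frames; B emits 30000/1001 × 12000 = 360000000/1001.
Difference = 360000/1001 frames (≈ 359.6404); B is behind A.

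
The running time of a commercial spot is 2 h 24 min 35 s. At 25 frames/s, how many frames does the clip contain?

2 h 24 min 35 s = 8675 s.
Frames = 8675 × 25 = 216875.

216875 frames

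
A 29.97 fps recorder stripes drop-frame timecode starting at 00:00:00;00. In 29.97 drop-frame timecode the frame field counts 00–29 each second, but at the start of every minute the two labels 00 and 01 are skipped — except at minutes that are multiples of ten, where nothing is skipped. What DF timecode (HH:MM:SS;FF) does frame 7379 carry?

Each 10-minute DF block holds 10 × 60 × 30 − 9 × 2 = 17982 frames. 7379 ÷ 17982 → 0 full blocks, remainder 7379.
Within the partial block the first minute is 1800 frames and each further minute 1798, so 4 further minute boundaries passed. Total skipped labels = 18 × 0 + 2 × 4 = 8.
Non-drop label index = 7379 + 8 = 7387; at 30 labels/s that is 00:04:06:07, i.e. DF 00:04:06;07.

00:04:06;07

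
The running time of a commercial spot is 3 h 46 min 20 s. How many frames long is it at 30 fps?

3 h 46 min 20 s = 13580 s.
Frames = 13580 × 30 = 407400.

407400 frames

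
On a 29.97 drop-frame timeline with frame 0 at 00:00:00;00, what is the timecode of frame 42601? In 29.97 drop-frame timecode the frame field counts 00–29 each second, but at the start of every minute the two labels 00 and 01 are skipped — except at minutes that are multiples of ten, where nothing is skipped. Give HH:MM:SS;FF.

00:23:41;13

Each 10-minute DF block holds 10 × 60 × 30 − 9 × 2 = 17982 frames. 42601 ÷ 17982 → 2 full blocks, remainder 6637.
Within the partial block the first minute is 1800 frames and each further minute 1798, so 3 further minute boundaries passed. Total skipped labels = 18 × 2 + 2 × 3 = 42.
Non-drop label index = 42601 + 42 = 42643; at 30 labels/s that is 00:23:41:13, i.e. DF 00:23:41;13.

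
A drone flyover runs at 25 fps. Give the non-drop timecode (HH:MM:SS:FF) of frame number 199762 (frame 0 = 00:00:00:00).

02:13:10:12

199762 ÷ 25 = 7990 full seconds, remainder 12 frames.
7990 s = 2 h 13 min 10 s.
Timecode: 02:13:10:12.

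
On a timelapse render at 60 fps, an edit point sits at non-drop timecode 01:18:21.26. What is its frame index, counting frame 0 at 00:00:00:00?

Total seconds to the label: (1 × 3600 + 18 × 60 + 21) = 4701.
Frame index = 4701 × 60 + 26 = 282086.

282086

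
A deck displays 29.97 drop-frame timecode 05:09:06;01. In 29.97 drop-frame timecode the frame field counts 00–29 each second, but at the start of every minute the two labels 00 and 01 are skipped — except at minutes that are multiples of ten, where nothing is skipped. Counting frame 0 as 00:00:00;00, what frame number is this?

Complete 10-minute blocks: 30, each 17982 frames → 539460.
Remaining 9 whole minutes in the current block: 1800 + 8 × 1798 = 16184 frames.
Within the current minute: 6 × 30 + 1 − 2 = 179 (labels ;00/;01 skipped at this minute). Total = 539460 + 16184 + 179 = 555823.

555823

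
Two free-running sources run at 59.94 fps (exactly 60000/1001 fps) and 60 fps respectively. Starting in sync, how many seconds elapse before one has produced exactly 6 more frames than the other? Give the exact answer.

100.1 seconds

The gap grows by |60 − 60000/1001| = 60/1001 frames per second.
Time for a 6-frame gap: 6 ÷ (60/1001) = 100.1 s.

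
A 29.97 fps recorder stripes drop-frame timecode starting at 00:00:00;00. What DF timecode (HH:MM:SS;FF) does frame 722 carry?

00:00:24;02

Ten DF minutes hold 17982 frames, so frame 722 lies in block 0 (frames 0–17981) with 722 frames into that block.
The block's first minute is 1800 frames and the rest 1798 each; 722 frames reaches minute 0, so 0 × 18 + 0 × 2 = 0 labels have been skipped so far.
Adding those back, label number 722 + 0 = 722 at 30 labels/s is 24 s + 2 f = 0 h 0 min 24 s frame 2, i.e. 00:00:24;02.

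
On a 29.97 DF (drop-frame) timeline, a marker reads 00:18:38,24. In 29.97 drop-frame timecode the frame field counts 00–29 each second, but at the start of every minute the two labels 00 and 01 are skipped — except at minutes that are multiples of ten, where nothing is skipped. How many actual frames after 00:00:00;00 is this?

As if non-drop at 30 labels/s: (0 × 3600 + 18 × 60 + 38) × 30 + 24 = 33564.
Minute boundaries passed: 18; those not divisible by 10: 18 − 1 = 17; dropped labels = 2 × 17 = 34.
Actual frame index = 33564 − 34 = 33530.

33530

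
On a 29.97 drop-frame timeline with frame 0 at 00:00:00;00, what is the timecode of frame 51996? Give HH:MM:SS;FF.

00:28:54;28

Ten DF minutes hold 17982 frames, so frame 51996 lies in block 2 (frames 35964–53945) with 16032 frames into that block.
The block's first minute is 1800 frames and the rest 1798 each; 16032 frames reaches minute 8, so 2 × 18 + 8 × 2 = 52 labels have been skipped so far.
Adding those back, label number 51996 + 52 = 52048 at 30 labels/s is 1734 s + 28 f = 0 h 28 min 54 s frame 28, i.e. 00:28:54;28.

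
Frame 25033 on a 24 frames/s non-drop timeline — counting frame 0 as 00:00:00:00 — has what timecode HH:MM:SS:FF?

00:17:23:01

25033 ÷ 24 = 1043 full seconds, remainder 1 frame.
1043 s = 0 h 17 min 23 s.
Timecode: 00:17:23:01.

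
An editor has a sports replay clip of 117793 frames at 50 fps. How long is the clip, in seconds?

2355.86 seconds

Running time = 117793 / (50) = 2355.86 s.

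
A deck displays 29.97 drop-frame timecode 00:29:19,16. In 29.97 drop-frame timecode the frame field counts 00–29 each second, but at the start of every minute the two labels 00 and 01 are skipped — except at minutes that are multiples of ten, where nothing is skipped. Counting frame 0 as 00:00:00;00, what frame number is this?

As if non-drop at 30 labels/s: (0 × 3600 + 29 × 60 + 19) × 30 + 16 = 52786.
Minute boundaries passed: 29; those not divisible by 10: 29 − 2 = 27; dropped labels = 2 × 27 = 54.
Actual frame index = 52786 − 54 = 52732.

52732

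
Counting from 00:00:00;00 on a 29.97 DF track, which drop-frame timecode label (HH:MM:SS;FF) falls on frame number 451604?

Each 10-minute DF block holds 10 × 60 × 30 − 9 × 2 = 17982 frames. 451604 ÷ 17982 → 25 full blocks, remainder 2054.
Within the partial block the first minute is 1800 frames and each further minute 1798, so 1 further minute boundary passed. Total skipped labels = 18 × 25 + 2 × 1 = 452.
Non-drop label index = 451604 + 452 = 452056; at 30 labels/s that is 04:11:08:16, i.e. DF 04:11:08;16.

04:11:08;16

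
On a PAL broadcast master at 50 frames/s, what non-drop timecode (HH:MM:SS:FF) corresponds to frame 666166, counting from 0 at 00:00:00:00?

03:42:03:16

666166 ÷ 50 = 13323 full seconds, remainder 16 frames.
13323 s = 3 h 42 min 3 s.
Timecode: 03:42:03:16.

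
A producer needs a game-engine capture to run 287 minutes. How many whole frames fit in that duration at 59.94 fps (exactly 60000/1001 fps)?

287 min = 17220 s.
Frames = 17220 × 60000/1001 = 147600000/143 ≈ 1032167.8322.
Complete frames: 1032167.

1032167 frames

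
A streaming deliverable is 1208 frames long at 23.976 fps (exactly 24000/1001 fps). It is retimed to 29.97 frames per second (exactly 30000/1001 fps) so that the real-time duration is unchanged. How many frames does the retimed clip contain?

1510 frames

Target frames = source frames × (target rate / source rate) = 1208 × (30000/1001)/(24000/1001) = 1208 × 5/4 = 1510.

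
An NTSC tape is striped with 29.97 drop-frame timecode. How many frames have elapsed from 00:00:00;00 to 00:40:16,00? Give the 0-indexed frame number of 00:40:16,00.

72408

Complete 10-minute blocks: 4, each 17982 frames → 71928.
Remaining 0 whole minutes in the current block: 0 frames.
Within the current minute: 16 × 30 + 0 = 480. Total = 71928 + 0 + 480 = 72408.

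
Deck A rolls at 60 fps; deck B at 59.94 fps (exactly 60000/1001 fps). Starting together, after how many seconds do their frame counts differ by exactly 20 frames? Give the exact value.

1001/3 seconds

The gap grows by |60000/1001 − 60| = 60/1001 frames per second.
Time for a 20-frame gap: 20 ÷ (60/1001) = 1001/3 s.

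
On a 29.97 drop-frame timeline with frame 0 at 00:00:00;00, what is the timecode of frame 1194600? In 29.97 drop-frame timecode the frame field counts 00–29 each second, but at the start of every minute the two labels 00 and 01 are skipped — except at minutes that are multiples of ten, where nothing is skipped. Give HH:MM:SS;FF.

Each 10-minute DF block holds 10 × 60 × 30 − 9 × 2 = 17982 frames. 1194600 ÷ 17982 → 66 full blocks, remainder 7788.
Within the partial block the first minute is 1800 frames and each further minute 1798, so 4 further minute boundaries passed. Total skipped labels = 18 × 66 + 2 × 4 = 1196.
Non-drop label index = 1194600 + 1196 = 1195796; at 30 labels/s that is 11:04:19:26, i.e. DF 11:04:19;26.

11:04:19;26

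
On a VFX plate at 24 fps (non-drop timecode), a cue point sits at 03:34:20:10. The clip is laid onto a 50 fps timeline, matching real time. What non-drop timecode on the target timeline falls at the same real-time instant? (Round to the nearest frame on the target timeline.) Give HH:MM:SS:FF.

03:34:20:21

Source frame index: (3×3600 + 34×60 + 20) × 24 + 10 = 308650.
Real time: 308650 / (24) = 154325/12 s.
Target frame: (154325/12) × (50) = 3858125/6 ≈ 643020.833 → 643021.
At 50 labels/s: frame 643021 → 03:34:20:21.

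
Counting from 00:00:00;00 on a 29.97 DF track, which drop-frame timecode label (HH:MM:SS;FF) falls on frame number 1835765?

17:00:53;11

Ten DF minutes hold 17982 frames, so frame 1835765 lies in block 102 (frames 1834164–1852145) with 1601 frames into that block.
The block's first minute is 1800 frames and the rest 1798 each; 1601 frames reaches minute 0, so 102 × 18 + 0 × 2 = 1836 labels have been skipped so far.
Adding those back, label number 1835765 + 1836 = 1837601 at 30 labels/s is 61253 s + 11 f = 17 h 0 min 53 s frame 11, i.e. 17:00:53;11.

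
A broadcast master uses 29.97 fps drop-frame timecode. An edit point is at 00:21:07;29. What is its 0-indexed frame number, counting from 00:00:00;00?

38001

Complete 10-minute blocks: 2, each 17982 frames → 35964.
Remaining 1 whole minute in the current block: 1800 + 0 × 1798 = 1800 frames.
Within the current minute: 7 × 30 + 29 − 2 = 237 (labels ;00/;01 skipped at this minute). Total = 35964 + 1800 + 237 = 38001.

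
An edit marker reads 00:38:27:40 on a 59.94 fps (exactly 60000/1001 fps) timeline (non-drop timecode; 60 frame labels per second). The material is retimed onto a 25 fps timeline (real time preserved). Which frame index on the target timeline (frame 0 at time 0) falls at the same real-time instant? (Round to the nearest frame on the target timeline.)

frame 57749

Source frame index: (0×3600 + 38×60 + 27) × 60 + 40 = 138460.
Real time: 138460 / (60000/1001) = 6929923/3000 s.
Target frame: (6929923/3000) × (25) = 6929923/120 ≈ 57749.358 → 57749.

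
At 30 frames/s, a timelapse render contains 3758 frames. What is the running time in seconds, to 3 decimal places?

125.267 seconds

Running time = 3758 × 1/30 = 1879/15 s ≈ 125.267 s.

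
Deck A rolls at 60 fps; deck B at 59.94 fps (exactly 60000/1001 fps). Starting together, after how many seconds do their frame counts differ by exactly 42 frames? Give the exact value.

The gap grows by |60000/1001 − 60| = 60/1001 frames per second.
Time for a 42-frame gap: 42 ÷ (60/1001) = 700.7 s.

700.7 seconds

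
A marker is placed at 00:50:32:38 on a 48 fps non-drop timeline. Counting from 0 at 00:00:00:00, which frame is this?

145574

Total seconds to the label: (0 × 3600 + 50 × 60 + 32) = 3032.
Frame index = 3032 × 48 + 38 = 145574.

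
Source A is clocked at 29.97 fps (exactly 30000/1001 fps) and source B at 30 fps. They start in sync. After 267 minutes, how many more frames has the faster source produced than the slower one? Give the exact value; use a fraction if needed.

267 min = 16020 s.
A emits 30000/1001 × 16020 = 480600000/1001 frames; B emits 30 × 16020 = 480600.
Difference = 480600/1001 frames (≈ 480.1199); B is ahead of A.

480600/1001 frames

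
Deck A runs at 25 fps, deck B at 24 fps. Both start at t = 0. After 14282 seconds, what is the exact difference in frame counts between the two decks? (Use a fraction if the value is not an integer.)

A emits 25 × 14282 = 357050 frames; B emits 24 × 14282 = 342768.
Difference = 14282 frames; B is behind A.

14282 frames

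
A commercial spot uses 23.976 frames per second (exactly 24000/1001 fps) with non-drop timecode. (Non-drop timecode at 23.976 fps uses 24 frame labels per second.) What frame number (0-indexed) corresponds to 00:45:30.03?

Total seconds to the label: (0 × 3600 + 45 × 60 + 30) = 2730.
Frame index = 2730 × 24 + 3 = 65523.

frame 65523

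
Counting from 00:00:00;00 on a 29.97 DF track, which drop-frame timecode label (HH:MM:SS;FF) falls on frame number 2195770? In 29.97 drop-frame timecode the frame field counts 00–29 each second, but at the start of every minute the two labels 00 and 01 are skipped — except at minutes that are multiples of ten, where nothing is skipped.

20:21:05;18

Ten DF minutes hold 17982 frames, so frame 2195770 lies in block 122 (frames 2193804–2211785) with 1966 frames into that block.
The block's first minute is 1800 frames and the rest 1798 each; 1966 frames reaches minute 1, so 122 × 18 + 1 × 2 = 2198 labels have been skipped so far.
Adding those back, label number 2195770 + 2198 = 2197968 at 30 labels/s is 73265 s + 18 f = 20 h 21 min 5 s frame 18, i.e. 20:21:05;18.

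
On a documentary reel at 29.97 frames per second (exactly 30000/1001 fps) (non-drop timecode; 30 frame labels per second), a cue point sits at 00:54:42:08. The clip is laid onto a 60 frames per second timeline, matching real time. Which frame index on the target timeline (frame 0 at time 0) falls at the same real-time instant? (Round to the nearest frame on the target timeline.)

frame 197133

Source frame index: (0×3600 + 54×60 + 42) × 30 + 8 = 98468.
Real time: 98468 / (30000/1001) = 24641617/7500 s.
Target frame: (24641617/7500) × (60) = 24641617/125 ≈ 197132.936 → 197133.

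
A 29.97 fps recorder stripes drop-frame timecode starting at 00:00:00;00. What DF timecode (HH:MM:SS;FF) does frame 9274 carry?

Ten DF minutes hold 17982 frames, so frame 9274 lies in block 0 (frames 0–17981) with 9274 frames into that block.
The block's first minute is 1800 frames and the rest 1798 each; 9274 frames reaches minute 5, so 0 × 18 + 5 × 2 = 10 labels have been skipped so far.
Adding those back, label number 9274 + 10 = 9284 at 30 labels/s is 309 s + 14 f = 0 h 5 min 9 s frame 14, i.e. 00:05:09;14.

00:05:09;14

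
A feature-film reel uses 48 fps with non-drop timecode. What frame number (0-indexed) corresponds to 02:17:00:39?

Total seconds to the label: (2 × 3600 + 17 × 60 + 0) = 8220.
Frame index = 8220 × 48 + 39 = 394599.

frame 394599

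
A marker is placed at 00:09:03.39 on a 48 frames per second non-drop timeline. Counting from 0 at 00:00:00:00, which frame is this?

Total seconds to the label: (0 × 3600 + 9 × 60 + 3) = 543.
Frame index = 543 × 48 + 39 = 26103.

frame 26103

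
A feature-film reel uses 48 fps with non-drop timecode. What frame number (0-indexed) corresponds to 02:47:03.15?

frame 481119

Total seconds to the label: (2 × 3600 + 47 × 60 + 3) = 10023.
Frame index = 10023 × 48 + 15 = 481119.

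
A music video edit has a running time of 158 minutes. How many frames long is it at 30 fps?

284400 frames

158 min = 9480 s.
Frames = 9480 × 30 = 284400.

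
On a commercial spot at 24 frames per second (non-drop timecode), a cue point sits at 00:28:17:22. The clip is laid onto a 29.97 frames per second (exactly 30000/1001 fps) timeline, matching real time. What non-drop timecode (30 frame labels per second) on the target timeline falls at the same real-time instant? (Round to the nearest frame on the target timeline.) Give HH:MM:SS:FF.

Source frame index: (0×3600 + 28×60 + 17) × 24 + 22 = 40750.
Real time: 40750 / (24) = 20375/12 s.
Target frame: (20375/12) × (30000/1001) = 50937500/1001 ≈ 50886.613 → 50887.
At 30 labels/s: frame 50887 → 00:28:16:07.

00:28:16:07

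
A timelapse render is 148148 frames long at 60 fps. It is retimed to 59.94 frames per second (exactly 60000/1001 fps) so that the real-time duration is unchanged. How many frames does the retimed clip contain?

148000 frames

Target frames = source frames × (target rate / source rate) = 148148 × (60000/1001)/(60) = 148148 × 1000/1001 = 148000.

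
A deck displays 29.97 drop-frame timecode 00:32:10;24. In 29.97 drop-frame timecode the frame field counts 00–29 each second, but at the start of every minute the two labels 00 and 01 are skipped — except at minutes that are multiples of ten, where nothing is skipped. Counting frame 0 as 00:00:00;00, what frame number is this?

Complete 10-minute blocks: 3, each 17982 frames → 53946.
Remaining 2 whole minutes in the current block: 1800 + 1 × 1798 = 3598 frames.
Within the current minute: 10 × 30 + 24 − 2 = 322 (labels ;00/;01 skipped at this minute). Total = 53946 + 3598 + 322 = 57866.

57866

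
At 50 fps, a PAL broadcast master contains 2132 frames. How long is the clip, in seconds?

Running time = 2132 / (50) = 42.64 s.

42.64 seconds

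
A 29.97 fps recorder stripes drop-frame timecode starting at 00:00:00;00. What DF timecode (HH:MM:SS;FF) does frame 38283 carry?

Each 10-minute DF block holds 10 × 60 × 30 − 9 × 2 = 17982 frames. 38283 ÷ 17982 → 2 full blocks, remainder 2319.
Within the partial block the first minute is 1800 frames and each further minute 1798, so 1 further minute boundary passed. Total skipped labels = 18 × 2 + 2 × 1 = 38.
Non-drop label index = 38283 + 38 = 38321; at 30 labels/s that is 00:21:17:11, i.e. DF 00:21:17;11.

00:21:17;11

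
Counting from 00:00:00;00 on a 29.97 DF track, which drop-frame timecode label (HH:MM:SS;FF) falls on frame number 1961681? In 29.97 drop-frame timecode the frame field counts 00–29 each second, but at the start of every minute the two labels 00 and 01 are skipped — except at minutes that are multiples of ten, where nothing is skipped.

Ten DF minutes hold 17982 frames, so frame 1961681 lies in block 109 (frames 1960038–1978019) with 1643 frames into that block.
The block's first minute is 1800 frames and the rest 1798 each; 1643 frames reaches minute 0, so 109 × 18 + 0 × 2 = 1962 labels have been skipped so far.
Adding those back, label number 1961681 + 1962 = 1963643 at 30 labels/s is 65454 s + 23 f = 18 h 10 min 54 s frame 23, i.e. 18:10:54;23.

18:10:54;23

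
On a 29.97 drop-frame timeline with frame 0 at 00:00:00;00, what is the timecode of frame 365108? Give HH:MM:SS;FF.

Each 10-minute DF block holds 10 × 60 × 30 − 9 × 2 = 17982 frames. 365108 ÷ 17982 → 20 full blocks, remainder 5468.
Within the partial block the first minute is 1800 frames and each further minute 1798, so 3 further minute boundaries passed. Total skipped labels = 18 × 20 + 2 × 3 = 366.
Non-drop label index = 365108 + 366 = 365474; at 30 labels/s that is 03:23:02:14, i.e. DF 03:23:02;14.

03:23:02;14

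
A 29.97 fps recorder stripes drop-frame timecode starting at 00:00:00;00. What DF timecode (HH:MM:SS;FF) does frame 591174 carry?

Ten DF minutes hold 17982 frames, so frame 591174 lies in block 32 (frames 575424–593405) with 15750 frames into that block.
The block's first minute is 1800 frames and the rest 1798 each; 15750 frames reaches minute 8, so 32 × 18 + 8 × 2 = 592 labels have been skipped so far.
Adding those back, label number 591174 + 592 = 591766 at 30 labels/s is 19725 s + 16 f = 5 h 28 min 45 s frame 16, i.e. 05:28:45;16.

05:28:45;16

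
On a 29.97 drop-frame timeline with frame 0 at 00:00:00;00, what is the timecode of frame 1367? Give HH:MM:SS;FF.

00:00:45;17

Each 10-minute DF block holds 10 × 60 × 30 − 9 × 2 = 17982 frames. 1367 ÷ 17982 → 0 full blocks, remainder 1367.
Within the partial block the first minute is 1800 frames and each further minute 1798, so 0 further minute boundaries passed. Total skipped labels = 18 × 0 + 2 × 0 = 0.
Non-drop label index = 1367 + 0 = 1367; at 30 labels/s that is 00:00:45:17, i.e. DF 00:00:45;17.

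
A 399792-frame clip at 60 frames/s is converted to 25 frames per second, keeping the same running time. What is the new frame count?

Target frames = source frames × (target rate / source rate) = 399792 × (25)/(60) = 399792 × 5/12 = 166580.

166580 frames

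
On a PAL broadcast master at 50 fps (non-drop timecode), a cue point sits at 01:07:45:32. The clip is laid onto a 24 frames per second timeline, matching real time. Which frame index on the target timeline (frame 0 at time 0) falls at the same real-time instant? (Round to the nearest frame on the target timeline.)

Source frame index: (1×3600 + 7×60 + 45) × 50 + 32 = 203282.
Real time: 203282 / (50) = 101641/25 s.
Target frame: (101641/25) × (24) = 2439384/25 ≈ 97575.360 → 97575.

frame 97575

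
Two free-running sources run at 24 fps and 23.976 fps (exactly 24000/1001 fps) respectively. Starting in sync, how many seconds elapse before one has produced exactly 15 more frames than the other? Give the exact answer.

625.625 seconds

The gap grows by |24000/1001 − 24| = 24/1001 frames per second.
Time for a 15-frame gap: 15 ÷ (24/1001) = 625.625 s.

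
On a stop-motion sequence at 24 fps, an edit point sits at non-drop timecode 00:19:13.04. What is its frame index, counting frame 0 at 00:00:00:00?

Total seconds to the label: (0 × 3600 + 19 × 60 + 13) = 1153.
Frame index = 1153 × 24 + 4 = 27676.

frame 27676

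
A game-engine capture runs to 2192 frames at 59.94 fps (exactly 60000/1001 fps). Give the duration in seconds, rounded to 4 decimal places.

Running time = 2192 × 1001/60000 = 137137/3750 s ≈ 36.5699 s.

36.5699 seconds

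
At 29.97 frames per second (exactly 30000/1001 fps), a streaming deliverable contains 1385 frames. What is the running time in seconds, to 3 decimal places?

46.213 seconds

Running time = 1385 × 1001/30000 = 277277/6000 s ≈ 46.213 s.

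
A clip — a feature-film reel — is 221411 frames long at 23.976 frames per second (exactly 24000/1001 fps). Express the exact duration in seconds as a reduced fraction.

221632411/24000 seconds

Running time = 221411 ÷ (24000/1001) = 221411 × 1001/24000 = 221632411/24000 s.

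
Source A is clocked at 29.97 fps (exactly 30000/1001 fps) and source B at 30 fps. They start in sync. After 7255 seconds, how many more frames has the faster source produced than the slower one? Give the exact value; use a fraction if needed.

217650/1001 frames

A emits 30000/1001 × 7255 = 217650000/1001 frames; B emits 30 × 7255 = 217650.
Difference = 217650/1001 frames (≈ 217.4326); B is ahead of A.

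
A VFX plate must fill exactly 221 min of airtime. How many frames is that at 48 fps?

636480 frames

221 min = 13260 s.
Frames = 13260 × 48 = 636480.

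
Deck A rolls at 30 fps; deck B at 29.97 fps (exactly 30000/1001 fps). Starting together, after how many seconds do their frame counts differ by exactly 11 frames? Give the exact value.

The gap grows by |30000/1001 − 30| = 30/1001 frames per second.
Time for a 11-frame gap: 11 ÷ (30/1001) = 11011/30 s.

11011/30 seconds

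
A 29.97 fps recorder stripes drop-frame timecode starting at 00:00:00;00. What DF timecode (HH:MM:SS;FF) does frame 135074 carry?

01:15:07;00

Ten DF minutes hold 17982 frames, so frame 135074 lies in block 7 (frames 125874–143855) with 9200 frames into that block.
The block's first minute is 1800 frames and the rest 1798 each; 9200 frames reaches minute 5, so 7 × 18 + 5 × 2 = 136 labels have been skipped so far.
Adding those back, label number 135074 + 136 = 135210 at 30 labels/s is 4507 s + 0 f = 1 h 15 min 7 s frame 0, i.e. 01:15:07;00.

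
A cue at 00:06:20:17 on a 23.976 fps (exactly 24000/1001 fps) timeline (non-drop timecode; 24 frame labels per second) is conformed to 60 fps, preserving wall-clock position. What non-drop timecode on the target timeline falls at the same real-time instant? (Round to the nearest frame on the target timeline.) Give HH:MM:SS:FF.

Source frame index: (0×3600 + 6×60 + 20) × 24 + 17 = 9137.
Real time: 9137 / (24000/1001) = 9146137/24000 s.
Target frame: (9146137/24000) × (60) = 9146137/400 ≈ 22865.342 → 22865.
At 60 labels/s: frame 22865 → 00:06:21:05.

00:06:21:05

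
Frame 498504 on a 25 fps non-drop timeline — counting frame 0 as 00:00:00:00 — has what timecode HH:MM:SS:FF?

498504 ÷ 25 = 19940 full seconds, remainder 4 frames.
19940 s = 5 h 32 min 20 s.
Timecode: 05:32:20:04.

05:32:20:04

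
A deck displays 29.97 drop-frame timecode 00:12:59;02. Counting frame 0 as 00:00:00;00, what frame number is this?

23350

As if non-drop at 30 labels/s: (0 × 3600 + 12 × 60 + 59) × 30 + 2 = 23372.
Minute boundaries passed: 12; those not divisible by 10: 12 − 1 = 11; dropped labels = 2 × 11 = 22.
Actual frame index = 23372 − 22 = 23350.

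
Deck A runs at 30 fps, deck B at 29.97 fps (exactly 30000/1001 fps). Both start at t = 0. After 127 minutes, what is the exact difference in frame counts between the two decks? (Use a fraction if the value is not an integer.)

228600/1001 frames

127 min = 7620 s.
A emits 30 × 7620 = 228600 frames; B emits 30000/1001 × 7620 = 228600000/1001.
Difference = 228600/1001 frames (≈ 228.3716); B is behind A.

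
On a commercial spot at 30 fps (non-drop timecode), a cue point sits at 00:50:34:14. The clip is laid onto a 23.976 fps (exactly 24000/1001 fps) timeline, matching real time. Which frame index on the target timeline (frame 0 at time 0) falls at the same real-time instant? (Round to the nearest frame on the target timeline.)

Source frame index: (0×3600 + 50×60 + 34) × 30 + 14 = 91034.
Real time: 91034 / (30) = 45517/15 s.
Target frame: (45517/15) × (24000/1001) = 72827200/1001 ≈ 72754.446 → 72754.

frame 72754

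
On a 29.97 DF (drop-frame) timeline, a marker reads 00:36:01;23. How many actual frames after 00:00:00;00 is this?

Complete 10-minute blocks: 3, each 17982 frames → 53946.
Remaining 6 whole minutes in the current block: 1800 + 5 × 1798 = 10790 frames.
Within the current minute: 1 × 30 + 23 − 2 = 51 (labels ;00/;01 skipped at this minute). Total = 53946 + 10790 + 51 = 64787.

64787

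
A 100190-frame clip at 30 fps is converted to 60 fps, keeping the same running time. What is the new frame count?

200380 frames

Target frames = source frames × (target rate / source rate) = 100190 × (60)/(30) = 100190 × 2 = 200380.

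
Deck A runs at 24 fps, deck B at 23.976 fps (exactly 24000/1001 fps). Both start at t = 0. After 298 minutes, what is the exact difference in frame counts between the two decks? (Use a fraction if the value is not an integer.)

429120/1001 frames

298 min = 17880 s.
A emits 24 × 17880 = 429120 frames; B emits 24000/1001 × 17880 = 429120000/1001.
Difference = 429120/1001 frames (≈ 428.6913); B is behind A.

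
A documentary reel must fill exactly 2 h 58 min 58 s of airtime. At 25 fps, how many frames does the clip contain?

2 h 58 min 58 s = 10738 s.
Frames = 10738 × 25 = 268450.

268450 frames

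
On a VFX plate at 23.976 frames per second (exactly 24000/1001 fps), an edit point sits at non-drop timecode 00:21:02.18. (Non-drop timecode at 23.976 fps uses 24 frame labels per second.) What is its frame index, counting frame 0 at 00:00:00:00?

Total seconds to the label: (0 × 3600 + 21 × 60 + 2) = 1262.
Frame index = 1262 × 24 + 18 = 30306.

frame 30306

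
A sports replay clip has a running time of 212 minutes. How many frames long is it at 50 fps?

636000 frames

212 min = 12720 s.
Frames = 12720 × 50 = 636000.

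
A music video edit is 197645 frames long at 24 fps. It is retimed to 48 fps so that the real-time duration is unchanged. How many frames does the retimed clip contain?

Frames at target rate = 197645 × (48) / (24) = 395290.

395290 frames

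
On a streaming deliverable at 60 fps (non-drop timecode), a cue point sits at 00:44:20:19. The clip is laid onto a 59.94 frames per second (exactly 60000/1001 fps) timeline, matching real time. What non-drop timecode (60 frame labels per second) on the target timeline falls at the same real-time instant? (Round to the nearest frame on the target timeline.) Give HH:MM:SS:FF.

Source frame index: (0×3600 + 44×60 + 20) × 60 + 19 = 159619.
Real time: 159619 / (60) = 159619/60 s.
Target frame: (159619/60) × (60000/1001) = 159619000/1001 ≈ 159459.540 → 159460.
At 60 labels/s: frame 159460 → 00:44:17:40.

00:44:17:40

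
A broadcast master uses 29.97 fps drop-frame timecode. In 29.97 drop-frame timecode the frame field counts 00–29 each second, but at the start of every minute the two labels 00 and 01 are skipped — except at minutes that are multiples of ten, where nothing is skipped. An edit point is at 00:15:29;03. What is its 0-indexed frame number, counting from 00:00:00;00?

Complete 10-minute blocks: 1, each 17982 frames → 17982.
Remaining 5 whole minutes in the current block: 1800 + 4 × 1798 = 8992 frames.
Within the current minute: 29 × 30 + 3 − 2 = 871 (labels ;00/;01 skipped at this minute). Total = 17982 + 8992 + 871 = 27845.

27845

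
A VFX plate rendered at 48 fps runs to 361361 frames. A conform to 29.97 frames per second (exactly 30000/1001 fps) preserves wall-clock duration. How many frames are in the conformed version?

Target frames = source frames × (target rate / source rate) = 361361 × (30000/1001)/(48) = 361361 × 625/1001 = 225625.

225625 frames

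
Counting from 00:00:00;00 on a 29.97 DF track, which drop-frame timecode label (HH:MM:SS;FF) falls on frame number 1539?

Ten DF minutes hold 17982 frames, so frame 1539 lies in block 0 (frames 0–17981) with 1539 frames into that block.
The block's first minute is 1800 frames and the rest 1798 each; 1539 frames reaches minute 0, so 0 × 18 + 0 × 2 = 0 labels have been skipped so far.
Adding those back, label number 1539 + 0 = 1539 at 30 labels/s is 51 s + 9 f = 0 h 0 min 51 s frame 9, i.e. 00:00:51;09.

00:00:51;09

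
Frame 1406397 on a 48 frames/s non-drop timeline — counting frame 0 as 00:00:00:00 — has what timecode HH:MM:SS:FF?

08:08:19:45

1406397 ÷ 48 = 29299 full seconds, remainder 45 frames.
29299 s = 8 h 8 min 19 s.
Timecode: 08:08:19:45.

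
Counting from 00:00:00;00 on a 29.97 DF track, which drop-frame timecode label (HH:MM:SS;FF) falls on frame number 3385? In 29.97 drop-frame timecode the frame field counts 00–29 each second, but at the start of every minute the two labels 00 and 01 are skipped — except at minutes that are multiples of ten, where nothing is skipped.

Each 10-minute DF block holds 10 × 60 × 30 − 9 × 2 = 17982 frames. 3385 ÷ 17982 → 0 full blocks, remainder 3385.
Within the partial block the first minute is 1800 frames and each further minute 1798, so 1 further minute boundary passed. Total skipped labels = 18 × 0 + 2 × 1 = 2.
Non-drop label index = 3385 + 2 = 3387; at 30 labels/s that is 00:01:52:27, i.e. DF 00:01:52;27.

00:01:52;27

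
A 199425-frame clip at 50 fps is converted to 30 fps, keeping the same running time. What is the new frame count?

Target frames = source frames × (target rate / source rate) = 199425 × (30)/(50) = 199425 × 3/5 = 119655.

119655 frames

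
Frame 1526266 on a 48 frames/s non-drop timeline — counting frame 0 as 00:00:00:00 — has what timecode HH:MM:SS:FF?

1526266 ÷ 48 = 31797 full seconds, remainder 10 frames.
31797 s = 8 h 49 min 57 s.
Timecode: 08:49:57:10.

08:49:57:10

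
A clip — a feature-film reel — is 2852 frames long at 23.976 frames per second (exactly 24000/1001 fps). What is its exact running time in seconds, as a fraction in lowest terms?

713713/6000 seconds

Running time = 2852 ÷ (24000/1001) = 2852 × 1001/24000 = 713713/6000 s.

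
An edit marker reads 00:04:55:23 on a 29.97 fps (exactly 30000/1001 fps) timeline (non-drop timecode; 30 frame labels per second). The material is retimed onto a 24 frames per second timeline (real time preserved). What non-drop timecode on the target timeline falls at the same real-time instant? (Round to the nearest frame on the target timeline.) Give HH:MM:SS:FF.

00:04:56:01

Source frame index: (0×3600 + 4×60 + 55) × 30 + 23 = 8873.
Real time: 8873 / (30000/1001) = 8881873/30000 s.
Target frame: (8881873/30000) × (24) = 8881873/1250 ≈ 7105.498 → 7105.
At 24 labels/s: frame 7105 → 00:04:56:01.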